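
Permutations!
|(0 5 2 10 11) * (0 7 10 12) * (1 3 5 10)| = 9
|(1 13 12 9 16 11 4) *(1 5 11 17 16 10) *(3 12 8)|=|(1 13 8 3 12 9 10)(4 5 11)(16 17)|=42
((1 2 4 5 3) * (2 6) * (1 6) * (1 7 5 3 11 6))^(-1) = (1 3 4 2 6 11 5 7)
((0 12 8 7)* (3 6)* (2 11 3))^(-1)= ((0 12 8 7)(2 11 3 6))^(-1)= (0 7 8 12)(2 6 3 11)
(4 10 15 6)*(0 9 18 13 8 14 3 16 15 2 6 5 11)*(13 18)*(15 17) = (18)(0 9 13 8 14 3 16 17 15 5 11)(2 6 4 10) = [9, 1, 6, 16, 10, 11, 4, 7, 14, 13, 2, 0, 12, 8, 3, 5, 17, 15, 18]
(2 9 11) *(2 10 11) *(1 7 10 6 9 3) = (1 7 10 11 6 9 2 3) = [0, 7, 3, 1, 4, 5, 9, 10, 8, 2, 11, 6]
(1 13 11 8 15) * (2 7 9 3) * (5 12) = (1 13 11 8 15)(2 7 9 3)(5 12) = [0, 13, 7, 2, 4, 12, 6, 9, 15, 3, 10, 8, 5, 11, 14, 1]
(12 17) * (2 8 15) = [0, 1, 8, 3, 4, 5, 6, 7, 15, 9, 10, 11, 17, 13, 14, 2, 16, 12] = (2 8 15)(12 17)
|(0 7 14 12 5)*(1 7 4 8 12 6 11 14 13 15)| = |(0 4 8 12 5)(1 7 13 15)(6 11 14)| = 60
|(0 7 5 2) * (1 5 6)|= |(0 7 6 1 5 2)|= 6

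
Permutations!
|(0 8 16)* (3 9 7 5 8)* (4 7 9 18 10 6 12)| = 11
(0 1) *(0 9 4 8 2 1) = (1 9 4 8 2) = [0, 9, 1, 3, 8, 5, 6, 7, 2, 4]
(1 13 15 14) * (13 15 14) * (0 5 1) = (0 5 1 15 13 14) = [5, 15, 2, 3, 4, 1, 6, 7, 8, 9, 10, 11, 12, 14, 0, 13]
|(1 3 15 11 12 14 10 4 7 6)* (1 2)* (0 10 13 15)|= 40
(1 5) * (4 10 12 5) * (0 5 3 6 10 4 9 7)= (0 5 1 9 7)(3 6 10 12)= [5, 9, 2, 6, 4, 1, 10, 0, 8, 7, 12, 11, 3]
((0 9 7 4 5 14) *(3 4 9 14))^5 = (0 14)(3 5 4)(7 9) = ((0 14)(3 4 5)(7 9))^5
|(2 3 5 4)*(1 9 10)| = 12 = |(1 9 10)(2 3 5 4)|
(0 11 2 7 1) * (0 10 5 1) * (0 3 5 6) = [11, 10, 7, 5, 4, 1, 0, 3, 8, 9, 6, 2] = (0 11 2 7 3 5 1 10 6)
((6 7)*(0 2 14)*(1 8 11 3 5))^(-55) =((0 2 14)(1 8 11 3 5)(6 7))^(-55) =(0 14 2)(6 7)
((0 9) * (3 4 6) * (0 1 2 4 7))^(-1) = ((0 9 1 2 4 6 3 7))^(-1) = (0 7 3 6 4 2 1 9)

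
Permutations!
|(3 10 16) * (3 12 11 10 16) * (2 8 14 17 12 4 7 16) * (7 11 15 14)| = 8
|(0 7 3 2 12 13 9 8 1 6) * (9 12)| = 8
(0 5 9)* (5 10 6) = (0 10 6 5 9) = [10, 1, 2, 3, 4, 9, 5, 7, 8, 0, 6]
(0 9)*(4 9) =(0 4 9) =[4, 1, 2, 3, 9, 5, 6, 7, 8, 0]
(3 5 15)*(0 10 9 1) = [10, 0, 2, 5, 4, 15, 6, 7, 8, 1, 9, 11, 12, 13, 14, 3] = (0 10 9 1)(3 5 15)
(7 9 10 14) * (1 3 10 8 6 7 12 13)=(1 3 10 14 12 13)(6 7 9 8)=[0, 3, 2, 10, 4, 5, 7, 9, 6, 8, 14, 11, 13, 1, 12]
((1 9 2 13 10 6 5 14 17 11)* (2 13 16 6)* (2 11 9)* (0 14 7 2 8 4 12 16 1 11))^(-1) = (0 10 13 9 17 14)(1 2 7 5 6 16 12 4 8)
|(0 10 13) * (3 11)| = |(0 10 13)(3 11)| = 6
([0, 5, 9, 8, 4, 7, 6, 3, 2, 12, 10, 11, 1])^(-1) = (1 12 9 2 8 3 7 5)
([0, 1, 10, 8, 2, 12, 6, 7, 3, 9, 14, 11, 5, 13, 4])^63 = [0, 1, 4, 8, 14, 12, 6, 7, 3, 9, 2, 11, 5, 13, 10]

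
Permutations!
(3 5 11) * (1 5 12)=(1 5 11 3 12)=[0, 5, 2, 12, 4, 11, 6, 7, 8, 9, 10, 3, 1]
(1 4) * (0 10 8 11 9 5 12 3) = (0 10 8 11 9 5 12 3)(1 4) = [10, 4, 2, 0, 1, 12, 6, 7, 11, 5, 8, 9, 3]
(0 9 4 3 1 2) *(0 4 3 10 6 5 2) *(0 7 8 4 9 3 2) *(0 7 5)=(0 3 1 5 7 8 4 10 6)(2 9)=[3, 5, 9, 1, 10, 7, 0, 8, 4, 2, 6]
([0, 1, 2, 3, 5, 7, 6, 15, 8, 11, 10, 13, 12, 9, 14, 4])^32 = [0, 1, 2, 3, 4, 5, 6, 7, 8, 13, 10, 9, 12, 11, 14, 15]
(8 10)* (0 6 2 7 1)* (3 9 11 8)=[6, 0, 7, 9, 4, 5, 2, 1, 10, 11, 3, 8]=(0 6 2 7 1)(3 9 11 8 10)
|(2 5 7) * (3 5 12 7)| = |(2 12 7)(3 5)| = 6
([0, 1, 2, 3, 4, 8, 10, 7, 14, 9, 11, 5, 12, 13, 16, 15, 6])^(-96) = (5 14 6 11 8 16 10)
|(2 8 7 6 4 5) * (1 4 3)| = 8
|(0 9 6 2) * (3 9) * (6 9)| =|(9)(0 3 6 2)| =4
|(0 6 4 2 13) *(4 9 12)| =|(0 6 9 12 4 2 13)| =7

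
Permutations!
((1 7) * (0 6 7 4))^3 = ((0 6 7 1 4))^3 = (0 1 6 4 7)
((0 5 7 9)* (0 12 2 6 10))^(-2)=(0 6 12 7)(2 9 5 10)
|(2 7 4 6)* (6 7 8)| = 6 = |(2 8 6)(4 7)|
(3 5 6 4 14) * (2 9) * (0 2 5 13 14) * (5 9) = [2, 1, 5, 13, 0, 6, 4, 7, 8, 9, 10, 11, 12, 14, 3] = (0 2 5 6 4)(3 13 14)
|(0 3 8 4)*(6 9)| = 4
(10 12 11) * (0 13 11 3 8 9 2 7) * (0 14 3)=(0 13 11 10 12)(2 7 14 3 8 9)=[13, 1, 7, 8, 4, 5, 6, 14, 9, 2, 12, 10, 0, 11, 3]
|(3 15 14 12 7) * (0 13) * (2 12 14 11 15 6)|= 10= |(0 13)(2 12 7 3 6)(11 15)|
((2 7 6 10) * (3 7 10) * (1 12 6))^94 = (1 7 3 6 12)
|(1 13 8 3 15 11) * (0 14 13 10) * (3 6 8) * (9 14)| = |(0 9 14 13 3 15 11 1 10)(6 8)| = 18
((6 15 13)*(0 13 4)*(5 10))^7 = (0 6 4 13 15)(5 10)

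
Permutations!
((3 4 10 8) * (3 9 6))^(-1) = (3 6 9 8 10 4)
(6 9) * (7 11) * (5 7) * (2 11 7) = (2 11 5)(6 9) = [0, 1, 11, 3, 4, 2, 9, 7, 8, 6, 10, 5]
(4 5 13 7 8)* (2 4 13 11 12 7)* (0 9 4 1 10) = (0 9 4 5 11 12 7 8 13 2 1 10) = [9, 10, 1, 3, 5, 11, 6, 8, 13, 4, 0, 12, 7, 2]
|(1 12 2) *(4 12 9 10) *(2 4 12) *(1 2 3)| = 6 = |(1 9 10 12 4 3)|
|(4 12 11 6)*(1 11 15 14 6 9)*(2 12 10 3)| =24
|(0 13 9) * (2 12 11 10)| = |(0 13 9)(2 12 11 10)| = 12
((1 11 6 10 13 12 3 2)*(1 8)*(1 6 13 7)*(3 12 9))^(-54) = (1 8 13 10 3)(2 11 6 9 7) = ((1 11 13 9 3 2 8 6 10 7))^(-54)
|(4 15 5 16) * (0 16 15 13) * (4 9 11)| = 6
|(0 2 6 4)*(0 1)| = |(0 2 6 4 1)| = 5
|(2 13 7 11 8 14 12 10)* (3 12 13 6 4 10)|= 20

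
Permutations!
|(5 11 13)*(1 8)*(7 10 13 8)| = 7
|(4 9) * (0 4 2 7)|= |(0 4 9 2 7)|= 5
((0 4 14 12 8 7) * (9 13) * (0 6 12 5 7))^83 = (0 5 12 4 7 8 14 6)(9 13)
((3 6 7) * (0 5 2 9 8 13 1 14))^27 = (0 9 1 5 8 14 2 13)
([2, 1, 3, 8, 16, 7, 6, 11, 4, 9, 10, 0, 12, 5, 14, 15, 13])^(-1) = [11, 1, 0, 2, 8, 13, 6, 5, 3, 9, 10, 7, 12, 16, 14, 15, 4]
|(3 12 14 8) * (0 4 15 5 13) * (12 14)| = |(0 4 15 5 13)(3 14 8)| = 15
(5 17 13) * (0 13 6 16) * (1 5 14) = (0 13 14 1 5 17 6 16) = [13, 5, 2, 3, 4, 17, 16, 7, 8, 9, 10, 11, 12, 14, 1, 15, 0, 6]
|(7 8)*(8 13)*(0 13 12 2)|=|(0 13 8 7 12 2)|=6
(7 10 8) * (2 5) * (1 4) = [0, 4, 5, 3, 1, 2, 6, 10, 7, 9, 8] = (1 4)(2 5)(7 10 8)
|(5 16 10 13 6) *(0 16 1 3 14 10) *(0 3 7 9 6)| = 30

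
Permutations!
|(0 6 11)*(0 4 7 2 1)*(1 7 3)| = |(0 6 11 4 3 1)(2 7)| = 6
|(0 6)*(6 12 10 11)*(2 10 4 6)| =12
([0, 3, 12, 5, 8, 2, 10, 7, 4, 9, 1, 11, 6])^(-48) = (1 3 5 2 12 6 10)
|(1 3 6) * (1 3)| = |(3 6)| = 2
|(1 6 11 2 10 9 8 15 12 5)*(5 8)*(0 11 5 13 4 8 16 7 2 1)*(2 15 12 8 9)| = 30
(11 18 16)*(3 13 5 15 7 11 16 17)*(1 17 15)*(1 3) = (1 17)(3 13 5)(7 11 18 15) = [0, 17, 2, 13, 4, 3, 6, 11, 8, 9, 10, 18, 12, 5, 14, 7, 16, 1, 15]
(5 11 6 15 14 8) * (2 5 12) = (2 5 11 6 15 14 8 12) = [0, 1, 5, 3, 4, 11, 15, 7, 12, 9, 10, 6, 2, 13, 8, 14]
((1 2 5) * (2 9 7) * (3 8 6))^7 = ((1 9 7 2 5)(3 8 6))^7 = (1 7 5 9 2)(3 8 6)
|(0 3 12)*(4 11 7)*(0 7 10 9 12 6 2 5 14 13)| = |(0 3 6 2 5 14 13)(4 11 10 9 12 7)| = 42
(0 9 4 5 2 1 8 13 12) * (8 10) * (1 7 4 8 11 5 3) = (0 9 8 13 12)(1 10 11 5 2 7 4 3) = [9, 10, 7, 1, 3, 2, 6, 4, 13, 8, 11, 5, 0, 12]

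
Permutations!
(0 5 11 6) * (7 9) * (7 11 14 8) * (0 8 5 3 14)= (0 3 14 5)(6 8 7 9 11)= [3, 1, 2, 14, 4, 0, 8, 9, 7, 11, 10, 6, 12, 13, 5]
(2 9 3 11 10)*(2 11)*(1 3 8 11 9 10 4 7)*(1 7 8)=[0, 3, 10, 2, 8, 5, 6, 7, 11, 1, 9, 4]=(1 3 2 10 9)(4 8 11)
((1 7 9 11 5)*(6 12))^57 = (1 9 5 7 11)(6 12)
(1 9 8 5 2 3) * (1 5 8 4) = [0, 9, 3, 5, 1, 2, 6, 7, 8, 4] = (1 9 4)(2 3 5)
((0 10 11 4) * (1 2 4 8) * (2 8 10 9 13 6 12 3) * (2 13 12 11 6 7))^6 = (0 2 13 12)(3 9 4 7)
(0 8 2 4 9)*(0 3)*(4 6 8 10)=[10, 1, 6, 0, 9, 5, 8, 7, 2, 3, 4]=(0 10 4 9 3)(2 6 8)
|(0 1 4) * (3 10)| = |(0 1 4)(3 10)| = 6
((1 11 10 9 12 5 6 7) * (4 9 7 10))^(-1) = ((1 11 4 9 12 5 6 10 7))^(-1) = (1 7 10 6 5 12 9 4 11)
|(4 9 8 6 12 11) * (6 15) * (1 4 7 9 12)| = |(1 4 12 11 7 9 8 15 6)| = 9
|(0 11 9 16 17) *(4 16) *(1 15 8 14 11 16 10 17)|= 11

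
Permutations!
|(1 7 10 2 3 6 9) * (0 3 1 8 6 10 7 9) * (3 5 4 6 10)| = |(0 5 4 6)(1 9 8 10 2)| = 20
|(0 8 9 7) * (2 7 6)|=|(0 8 9 6 2 7)|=6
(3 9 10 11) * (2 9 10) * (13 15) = (2 9)(3 10 11)(13 15) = [0, 1, 9, 10, 4, 5, 6, 7, 8, 2, 11, 3, 12, 15, 14, 13]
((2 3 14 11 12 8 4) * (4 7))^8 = ((2 3 14 11 12 8 7 4))^8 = (14)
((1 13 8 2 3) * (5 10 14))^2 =((1 13 8 2 3)(5 10 14))^2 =(1 8 3 13 2)(5 14 10)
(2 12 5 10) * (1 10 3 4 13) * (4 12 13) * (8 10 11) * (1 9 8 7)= (1 11 7)(2 13 9 8 10)(3 12 5)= [0, 11, 13, 12, 4, 3, 6, 1, 10, 8, 2, 7, 5, 9]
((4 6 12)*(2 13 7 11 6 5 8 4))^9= (2 11)(6 13)(7 12)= ((2 13 7 11 6 12)(4 5 8))^9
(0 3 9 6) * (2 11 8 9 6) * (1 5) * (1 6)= (0 3 1 5 6)(2 11 8 9)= [3, 5, 11, 1, 4, 6, 0, 7, 9, 2, 10, 8]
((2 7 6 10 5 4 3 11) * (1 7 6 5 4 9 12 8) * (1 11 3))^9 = ((1 7 5 9 12 8 11 2 6 10 4))^9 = (1 10 2 8 9 7 4 6 11 12 5)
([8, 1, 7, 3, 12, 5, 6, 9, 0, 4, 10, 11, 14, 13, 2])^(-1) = (0 8)(2 14 12 4 9 7)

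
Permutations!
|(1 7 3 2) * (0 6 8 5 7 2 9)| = |(0 6 8 5 7 3 9)(1 2)| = 14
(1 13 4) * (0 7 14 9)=[7, 13, 2, 3, 1, 5, 6, 14, 8, 0, 10, 11, 12, 4, 9]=(0 7 14 9)(1 13 4)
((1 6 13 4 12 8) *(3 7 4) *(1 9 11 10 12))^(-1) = ((1 6 13 3 7 4)(8 9 11 10 12))^(-1) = (1 4 7 3 13 6)(8 12 10 11 9)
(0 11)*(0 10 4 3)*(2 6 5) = [11, 1, 6, 0, 3, 2, 5, 7, 8, 9, 4, 10] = (0 11 10 4 3)(2 6 5)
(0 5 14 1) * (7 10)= (0 5 14 1)(7 10)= [5, 0, 2, 3, 4, 14, 6, 10, 8, 9, 7, 11, 12, 13, 1]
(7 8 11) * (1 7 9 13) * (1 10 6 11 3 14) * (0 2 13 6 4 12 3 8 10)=(0 2 13)(1 7 10 4 12 3 14)(6 11 9)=[2, 7, 13, 14, 12, 5, 11, 10, 8, 6, 4, 9, 3, 0, 1]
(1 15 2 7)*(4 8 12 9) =(1 15 2 7)(4 8 12 9) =[0, 15, 7, 3, 8, 5, 6, 1, 12, 4, 10, 11, 9, 13, 14, 2]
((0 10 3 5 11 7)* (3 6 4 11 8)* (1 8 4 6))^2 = ((0 10 1 8 3 5 4 11 7))^2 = (0 1 3 4 7 10 8 5 11)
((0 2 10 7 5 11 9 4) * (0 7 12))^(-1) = ((0 2 10 12)(4 7 5 11 9))^(-1) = (0 12 10 2)(4 9 11 5 7)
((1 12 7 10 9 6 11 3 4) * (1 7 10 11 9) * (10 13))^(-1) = ((1 12 13 10)(3 4 7 11)(6 9))^(-1) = (1 10 13 12)(3 11 7 4)(6 9)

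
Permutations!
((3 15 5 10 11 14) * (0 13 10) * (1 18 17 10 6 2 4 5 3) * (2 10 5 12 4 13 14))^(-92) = (0 17 1)(2 10 13 11 6)(5 18 14)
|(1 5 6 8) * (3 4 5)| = 6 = |(1 3 4 5 6 8)|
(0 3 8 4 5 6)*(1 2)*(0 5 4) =(0 3 8)(1 2)(5 6) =[3, 2, 1, 8, 4, 6, 5, 7, 0]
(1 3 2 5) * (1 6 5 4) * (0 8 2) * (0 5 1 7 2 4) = [8, 3, 0, 5, 7, 6, 1, 2, 4] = (0 8 4 7 2)(1 3 5 6)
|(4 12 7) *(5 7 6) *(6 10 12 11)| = |(4 11 6 5 7)(10 12)| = 10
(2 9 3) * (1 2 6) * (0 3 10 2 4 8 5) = (0 3 6 1 4 8 5)(2 9 10) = [3, 4, 9, 6, 8, 0, 1, 7, 5, 10, 2]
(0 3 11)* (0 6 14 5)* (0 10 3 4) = (0 4)(3 11 6 14 5 10) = [4, 1, 2, 11, 0, 10, 14, 7, 8, 9, 3, 6, 12, 13, 5]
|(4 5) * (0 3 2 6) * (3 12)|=|(0 12 3 2 6)(4 5)|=10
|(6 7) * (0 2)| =2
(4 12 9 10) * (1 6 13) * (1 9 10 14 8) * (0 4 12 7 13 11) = (0 4 7 13 9 14 8 1 6 11)(10 12) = [4, 6, 2, 3, 7, 5, 11, 13, 1, 14, 12, 0, 10, 9, 8]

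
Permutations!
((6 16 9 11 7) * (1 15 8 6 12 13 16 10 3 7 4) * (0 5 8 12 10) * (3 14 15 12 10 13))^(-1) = (0 6 8 5)(1 4 11 9 16 13 7 3 12)(10 15 14)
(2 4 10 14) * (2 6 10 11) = (2 4 11)(6 10 14) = [0, 1, 4, 3, 11, 5, 10, 7, 8, 9, 14, 2, 12, 13, 6]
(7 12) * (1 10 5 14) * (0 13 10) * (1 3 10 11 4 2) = [13, 0, 1, 10, 2, 14, 6, 12, 8, 9, 5, 4, 7, 11, 3] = (0 13 11 4 2 1)(3 10 5 14)(7 12)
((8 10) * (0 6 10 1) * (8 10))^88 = ((10)(0 6 8 1))^88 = (10)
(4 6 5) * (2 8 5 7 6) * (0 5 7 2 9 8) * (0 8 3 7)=(0 5 4 9 3 7 6 2 8)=[5, 1, 8, 7, 9, 4, 2, 6, 0, 3]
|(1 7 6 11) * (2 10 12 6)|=|(1 7 2 10 12 6 11)|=7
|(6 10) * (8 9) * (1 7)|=2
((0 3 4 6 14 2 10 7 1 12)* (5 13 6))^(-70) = (0 4 13 14 10 1)(2 7 12 3 5 6)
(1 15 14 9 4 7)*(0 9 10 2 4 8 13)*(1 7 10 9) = (0 1 15 14 9 8 13)(2 4 10) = [1, 15, 4, 3, 10, 5, 6, 7, 13, 8, 2, 11, 12, 0, 9, 14]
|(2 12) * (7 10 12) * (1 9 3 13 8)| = |(1 9 3 13 8)(2 7 10 12)| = 20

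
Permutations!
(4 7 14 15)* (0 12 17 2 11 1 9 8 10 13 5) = (0 12 17 2 11 1 9 8 10 13 5)(4 7 14 15) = [12, 9, 11, 3, 7, 0, 6, 14, 10, 8, 13, 1, 17, 5, 15, 4, 16, 2]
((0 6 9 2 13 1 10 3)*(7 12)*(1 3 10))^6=(13)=((0 6 9 2 13 3)(7 12))^6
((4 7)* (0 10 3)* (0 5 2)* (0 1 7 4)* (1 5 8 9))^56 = (10)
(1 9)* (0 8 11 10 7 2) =[8, 9, 0, 3, 4, 5, 6, 2, 11, 1, 7, 10] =(0 8 11 10 7 2)(1 9)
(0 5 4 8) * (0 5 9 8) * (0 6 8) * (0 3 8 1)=(0 9 3 8 5 4 6 1)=[9, 0, 2, 8, 6, 4, 1, 7, 5, 3]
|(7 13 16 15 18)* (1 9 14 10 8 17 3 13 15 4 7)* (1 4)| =36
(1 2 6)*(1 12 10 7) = (1 2 6 12 10 7) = [0, 2, 6, 3, 4, 5, 12, 1, 8, 9, 7, 11, 10]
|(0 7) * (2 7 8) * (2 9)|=|(0 8 9 2 7)|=5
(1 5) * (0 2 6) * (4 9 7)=(0 2 6)(1 5)(4 9 7)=[2, 5, 6, 3, 9, 1, 0, 4, 8, 7]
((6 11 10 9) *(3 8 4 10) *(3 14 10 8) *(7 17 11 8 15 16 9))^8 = (4 16 6)(7 14 17 10 11)(8 15 9)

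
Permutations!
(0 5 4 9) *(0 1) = (0 5 4 9 1) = [5, 0, 2, 3, 9, 4, 6, 7, 8, 1]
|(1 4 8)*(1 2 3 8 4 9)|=6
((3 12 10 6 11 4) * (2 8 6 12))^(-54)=(12)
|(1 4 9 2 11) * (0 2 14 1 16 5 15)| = 12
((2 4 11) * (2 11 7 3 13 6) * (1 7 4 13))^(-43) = ((1 7 3)(2 13 6))^(-43) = (1 3 7)(2 6 13)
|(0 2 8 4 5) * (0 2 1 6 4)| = |(0 1 6 4 5 2 8)| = 7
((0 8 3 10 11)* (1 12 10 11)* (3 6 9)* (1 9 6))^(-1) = ((0 8 1 12 10 9 3 11))^(-1) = (0 11 3 9 10 12 1 8)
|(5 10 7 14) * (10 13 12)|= 6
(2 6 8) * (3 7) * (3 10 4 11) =[0, 1, 6, 7, 11, 5, 8, 10, 2, 9, 4, 3] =(2 6 8)(3 7 10 4 11)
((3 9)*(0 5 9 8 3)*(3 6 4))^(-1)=(0 9 5)(3 4 6 8)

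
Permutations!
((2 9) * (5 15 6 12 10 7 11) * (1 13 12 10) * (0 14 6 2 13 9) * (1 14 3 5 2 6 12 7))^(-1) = ((0 3 5 15 6 10 1 9 13 7 11 2)(12 14))^(-1) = (0 2 11 7 13 9 1 10 6 15 5 3)(12 14)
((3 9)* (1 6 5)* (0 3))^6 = ((0 3 9)(1 6 5))^6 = (9)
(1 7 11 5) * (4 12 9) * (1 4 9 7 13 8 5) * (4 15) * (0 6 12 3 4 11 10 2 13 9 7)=(0 6 12)(1 9 7 10 2 13 8 5 15 11)(3 4)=[6, 9, 13, 4, 3, 15, 12, 10, 5, 7, 2, 1, 0, 8, 14, 11]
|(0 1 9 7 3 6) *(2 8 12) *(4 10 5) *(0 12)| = 9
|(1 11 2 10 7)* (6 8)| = 10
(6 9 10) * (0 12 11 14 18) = (0 12 11 14 18)(6 9 10) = [12, 1, 2, 3, 4, 5, 9, 7, 8, 10, 6, 14, 11, 13, 18, 15, 16, 17, 0]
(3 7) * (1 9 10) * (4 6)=[0, 9, 2, 7, 6, 5, 4, 3, 8, 10, 1]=(1 9 10)(3 7)(4 6)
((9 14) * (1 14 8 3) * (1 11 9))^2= (14)(3 9)(8 11)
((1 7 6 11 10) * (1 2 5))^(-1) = (1 5 2 10 11 6 7)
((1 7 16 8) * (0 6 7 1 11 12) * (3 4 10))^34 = ((0 6 7 16 8 11 12)(3 4 10))^34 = (0 12 11 8 16 7 6)(3 4 10)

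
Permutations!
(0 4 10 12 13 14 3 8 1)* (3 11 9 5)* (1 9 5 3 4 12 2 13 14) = (0 12 14 11 5 4 10 2 13 1)(3 8 9) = [12, 0, 13, 8, 10, 4, 6, 7, 9, 3, 2, 5, 14, 1, 11]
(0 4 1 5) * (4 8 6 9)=(0 8 6 9 4 1 5)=[8, 5, 2, 3, 1, 0, 9, 7, 6, 4]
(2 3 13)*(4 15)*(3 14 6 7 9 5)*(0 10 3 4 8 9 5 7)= (0 10 3 13 2 14 6)(4 15 8 9 7 5)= [10, 1, 14, 13, 15, 4, 0, 5, 9, 7, 3, 11, 12, 2, 6, 8]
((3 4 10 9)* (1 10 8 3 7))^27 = (1 7 9 10)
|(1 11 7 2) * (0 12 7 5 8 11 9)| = |(0 12 7 2 1 9)(5 8 11)| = 6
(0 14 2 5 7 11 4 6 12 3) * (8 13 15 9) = (0 14 2 5 7 11 4 6 12 3)(8 13 15 9) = [14, 1, 5, 0, 6, 7, 12, 11, 13, 8, 10, 4, 3, 15, 2, 9]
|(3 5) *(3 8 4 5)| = |(4 5 8)| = 3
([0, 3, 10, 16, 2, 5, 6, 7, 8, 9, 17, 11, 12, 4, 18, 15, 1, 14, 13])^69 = (2 4 13 18 14 17 10)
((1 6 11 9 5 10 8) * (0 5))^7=(0 9 11 6 1 8 10 5)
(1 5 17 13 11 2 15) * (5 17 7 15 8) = (1 17 13 11 2 8 5 7 15) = [0, 17, 8, 3, 4, 7, 6, 15, 5, 9, 10, 2, 12, 11, 14, 1, 16, 13]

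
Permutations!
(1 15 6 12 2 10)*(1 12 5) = (1 15 6 5)(2 10 12) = [0, 15, 10, 3, 4, 1, 5, 7, 8, 9, 12, 11, 2, 13, 14, 6]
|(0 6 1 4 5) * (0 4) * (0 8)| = |(0 6 1 8)(4 5)| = 4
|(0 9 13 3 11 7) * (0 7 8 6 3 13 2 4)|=|(13)(0 9 2 4)(3 11 8 6)|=4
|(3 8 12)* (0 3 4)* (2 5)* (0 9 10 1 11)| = 18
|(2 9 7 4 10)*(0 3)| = 10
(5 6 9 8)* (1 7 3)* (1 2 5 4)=[0, 7, 5, 2, 1, 6, 9, 3, 4, 8]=(1 7 3 2 5 6 9 8 4)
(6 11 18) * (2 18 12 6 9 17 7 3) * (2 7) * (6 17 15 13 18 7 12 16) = (2 7 3 12 17)(6 11 16)(9 15 13 18) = [0, 1, 7, 12, 4, 5, 11, 3, 8, 15, 10, 16, 17, 18, 14, 13, 6, 2, 9]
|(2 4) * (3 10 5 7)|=4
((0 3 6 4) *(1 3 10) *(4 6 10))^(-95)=((0 4)(1 3 10))^(-95)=(0 4)(1 3 10)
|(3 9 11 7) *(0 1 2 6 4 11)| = |(0 1 2 6 4 11 7 3 9)| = 9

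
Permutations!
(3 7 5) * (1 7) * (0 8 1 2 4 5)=(0 8 1 7)(2 4 5 3)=[8, 7, 4, 2, 5, 3, 6, 0, 1]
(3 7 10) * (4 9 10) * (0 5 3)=(0 5 3 7 4 9 10)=[5, 1, 2, 7, 9, 3, 6, 4, 8, 10, 0]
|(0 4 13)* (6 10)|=6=|(0 4 13)(6 10)|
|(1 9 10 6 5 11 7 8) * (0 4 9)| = 10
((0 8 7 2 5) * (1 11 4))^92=(0 7 5 8 2)(1 4 11)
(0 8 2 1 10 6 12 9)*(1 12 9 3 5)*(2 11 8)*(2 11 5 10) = (0 11 8 5 1 2 12 3 10 6 9) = [11, 2, 12, 10, 4, 1, 9, 7, 5, 0, 6, 8, 3]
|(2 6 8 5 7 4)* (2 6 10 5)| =|(2 10 5 7 4 6 8)| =7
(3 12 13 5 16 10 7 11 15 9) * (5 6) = (3 12 13 6 5 16 10 7 11 15 9) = [0, 1, 2, 12, 4, 16, 5, 11, 8, 3, 7, 15, 13, 6, 14, 9, 10]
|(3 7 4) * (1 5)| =6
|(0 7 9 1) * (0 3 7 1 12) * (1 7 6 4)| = |(0 7 9 12)(1 3 6 4)| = 4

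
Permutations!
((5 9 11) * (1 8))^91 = (1 8)(5 9 11)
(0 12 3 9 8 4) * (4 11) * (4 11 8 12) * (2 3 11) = (0 4)(2 3 9 12 11) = [4, 1, 3, 9, 0, 5, 6, 7, 8, 12, 10, 2, 11]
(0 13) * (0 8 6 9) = (0 13 8 6 9) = [13, 1, 2, 3, 4, 5, 9, 7, 6, 0, 10, 11, 12, 8]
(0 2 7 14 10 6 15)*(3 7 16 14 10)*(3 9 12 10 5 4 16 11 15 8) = (0 2 11 15)(3 7 5 4 16 14 9 12 10 6 8) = [2, 1, 11, 7, 16, 4, 8, 5, 3, 12, 6, 15, 10, 13, 9, 0, 14]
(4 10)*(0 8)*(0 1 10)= [8, 10, 2, 3, 0, 5, 6, 7, 1, 9, 4]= (0 8 1 10 4)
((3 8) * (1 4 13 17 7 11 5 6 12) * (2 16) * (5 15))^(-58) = ((1 4 13 17 7 11 15 5 6 12)(2 16)(3 8))^(-58) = (1 13 7 15 6)(4 17 11 5 12)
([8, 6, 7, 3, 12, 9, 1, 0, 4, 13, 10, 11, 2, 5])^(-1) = (0 7 2 12 4 8)(1 6)(5 13 9)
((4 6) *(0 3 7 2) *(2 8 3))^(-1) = ((0 2)(3 7 8)(4 6))^(-1) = (0 2)(3 8 7)(4 6)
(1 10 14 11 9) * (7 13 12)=[0, 10, 2, 3, 4, 5, 6, 13, 8, 1, 14, 9, 7, 12, 11]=(1 10 14 11 9)(7 13 12)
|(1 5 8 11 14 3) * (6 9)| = 6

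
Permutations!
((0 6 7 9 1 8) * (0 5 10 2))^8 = ((0 6 7 9 1 8 5 10 2))^8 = (0 2 10 5 8 1 9 7 6)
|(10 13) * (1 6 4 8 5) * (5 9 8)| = |(1 6 4 5)(8 9)(10 13)| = 4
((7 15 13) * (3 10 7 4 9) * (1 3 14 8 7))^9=(4 14 7 13 9 8 15)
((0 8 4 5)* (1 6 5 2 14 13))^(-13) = (0 13 8 1 4 6 2 5 14)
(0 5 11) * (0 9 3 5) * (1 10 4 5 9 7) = (1 10 4 5 11 7)(3 9) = [0, 10, 2, 9, 5, 11, 6, 1, 8, 3, 4, 7]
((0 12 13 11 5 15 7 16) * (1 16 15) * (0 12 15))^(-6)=((0 15 7)(1 16 12 13 11 5))^(-6)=(16)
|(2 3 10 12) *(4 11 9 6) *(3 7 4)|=|(2 7 4 11 9 6 3 10 12)|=9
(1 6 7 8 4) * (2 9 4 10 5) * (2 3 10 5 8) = [0, 6, 9, 10, 1, 3, 7, 2, 5, 4, 8] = (1 6 7 2 9 4)(3 10 8 5)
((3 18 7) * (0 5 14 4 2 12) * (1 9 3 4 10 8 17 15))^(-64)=(0 7 1 10 12 18 15 14 2 3 17 5 4 9 8)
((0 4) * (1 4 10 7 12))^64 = (0 1 7)(4 12 10)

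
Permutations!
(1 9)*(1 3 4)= (1 9 3 4)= [0, 9, 2, 4, 1, 5, 6, 7, 8, 3]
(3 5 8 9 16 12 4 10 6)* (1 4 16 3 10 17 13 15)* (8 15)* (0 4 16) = [4, 16, 2, 5, 17, 15, 10, 7, 9, 3, 6, 11, 0, 8, 14, 1, 12, 13] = (0 4 17 13 8 9 3 5 15 1 16 12)(6 10)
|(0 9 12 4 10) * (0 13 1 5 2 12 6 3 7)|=|(0 9 6 3 7)(1 5 2 12 4 10 13)|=35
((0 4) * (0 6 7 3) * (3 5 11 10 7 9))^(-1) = ((0 4 6 9 3)(5 11 10 7))^(-1) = (0 3 9 6 4)(5 7 10 11)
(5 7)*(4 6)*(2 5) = [0, 1, 5, 3, 6, 7, 4, 2] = (2 5 7)(4 6)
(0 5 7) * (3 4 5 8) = (0 8 3 4 5 7) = [8, 1, 2, 4, 5, 7, 6, 0, 3]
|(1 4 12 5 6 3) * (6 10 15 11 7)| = 10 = |(1 4 12 5 10 15 11 7 6 3)|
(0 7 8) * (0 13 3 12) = (0 7 8 13 3 12) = [7, 1, 2, 12, 4, 5, 6, 8, 13, 9, 10, 11, 0, 3]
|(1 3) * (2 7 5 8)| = 4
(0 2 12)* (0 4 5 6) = (0 2 12 4 5 6) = [2, 1, 12, 3, 5, 6, 0, 7, 8, 9, 10, 11, 4]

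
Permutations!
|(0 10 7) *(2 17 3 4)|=12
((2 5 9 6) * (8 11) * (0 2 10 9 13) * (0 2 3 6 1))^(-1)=((0 3 6 10 9 1)(2 5 13)(8 11))^(-1)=(0 1 9 10 6 3)(2 13 5)(8 11)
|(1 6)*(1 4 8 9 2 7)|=7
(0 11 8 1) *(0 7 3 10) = (0 11 8 1 7 3 10) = [11, 7, 2, 10, 4, 5, 6, 3, 1, 9, 0, 8]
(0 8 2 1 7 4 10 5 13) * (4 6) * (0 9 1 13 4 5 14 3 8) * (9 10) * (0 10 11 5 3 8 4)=(0 10 14 8 2 13 11 5)(1 7 6 3 4 9)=[10, 7, 13, 4, 9, 0, 3, 6, 2, 1, 14, 5, 12, 11, 8]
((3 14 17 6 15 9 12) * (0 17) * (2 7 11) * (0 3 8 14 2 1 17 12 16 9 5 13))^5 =(0 2 6 12 7 15 8 11 5 14 1 13 3 17)(9 16)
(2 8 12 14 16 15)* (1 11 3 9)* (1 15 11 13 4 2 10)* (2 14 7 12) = (1 13 4 14 16 11 3 9 15 10)(2 8)(7 12) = [0, 13, 8, 9, 14, 5, 6, 12, 2, 15, 1, 3, 7, 4, 16, 10, 11]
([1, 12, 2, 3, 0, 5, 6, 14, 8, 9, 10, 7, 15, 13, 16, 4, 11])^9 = [4, 0, 2, 3, 15, 5, 6, 14, 8, 9, 10, 7, 1, 13, 16, 12, 11]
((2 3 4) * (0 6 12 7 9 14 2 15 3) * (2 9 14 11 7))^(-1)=(0 2 12 6)(3 15 4)(7 11 9 14)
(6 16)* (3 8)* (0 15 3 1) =(0 15 3 8 1)(6 16) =[15, 0, 2, 8, 4, 5, 16, 7, 1, 9, 10, 11, 12, 13, 14, 3, 6]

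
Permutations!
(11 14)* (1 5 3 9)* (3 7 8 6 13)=(1 5 7 8 6 13 3 9)(11 14)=[0, 5, 2, 9, 4, 7, 13, 8, 6, 1, 10, 14, 12, 3, 11]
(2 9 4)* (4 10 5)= [0, 1, 9, 3, 2, 4, 6, 7, 8, 10, 5]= (2 9 10 5 4)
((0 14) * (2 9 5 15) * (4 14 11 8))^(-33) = ((0 11 8 4 14)(2 9 5 15))^(-33) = (0 8 14 11 4)(2 15 5 9)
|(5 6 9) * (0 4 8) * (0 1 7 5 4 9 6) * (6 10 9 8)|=20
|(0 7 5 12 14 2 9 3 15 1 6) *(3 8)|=|(0 7 5 12 14 2 9 8 3 15 1 6)|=12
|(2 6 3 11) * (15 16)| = |(2 6 3 11)(15 16)| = 4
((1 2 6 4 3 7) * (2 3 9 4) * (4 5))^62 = ((1 3 7)(2 6)(4 9 5))^62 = (1 7 3)(4 5 9)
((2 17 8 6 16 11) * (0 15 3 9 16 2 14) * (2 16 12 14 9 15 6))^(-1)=(0 14 12 9 11 16 6)(2 8 17)(3 15)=((0 6 16 11 9 12 14)(2 17 8)(3 15))^(-1)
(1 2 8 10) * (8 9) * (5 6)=(1 2 9 8 10)(5 6)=[0, 2, 9, 3, 4, 6, 5, 7, 10, 8, 1]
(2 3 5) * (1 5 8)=(1 5 2 3 8)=[0, 5, 3, 8, 4, 2, 6, 7, 1]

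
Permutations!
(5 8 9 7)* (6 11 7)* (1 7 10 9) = [0, 7, 2, 3, 4, 8, 11, 5, 1, 6, 9, 10] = (1 7 5 8)(6 11 10 9)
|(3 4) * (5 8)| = |(3 4)(5 8)| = 2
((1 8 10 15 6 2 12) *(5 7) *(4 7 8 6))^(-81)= (1 12 2 6)(4 8)(5 15)(7 10)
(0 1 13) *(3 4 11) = (0 1 13)(3 4 11) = [1, 13, 2, 4, 11, 5, 6, 7, 8, 9, 10, 3, 12, 0]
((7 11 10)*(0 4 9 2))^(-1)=((0 4 9 2)(7 11 10))^(-1)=(0 2 9 4)(7 10 11)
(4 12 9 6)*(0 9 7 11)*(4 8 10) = (0 9 6 8 10 4 12 7 11) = [9, 1, 2, 3, 12, 5, 8, 11, 10, 6, 4, 0, 7]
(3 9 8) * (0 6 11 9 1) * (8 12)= [6, 0, 2, 1, 4, 5, 11, 7, 3, 12, 10, 9, 8]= (0 6 11 9 12 8 3 1)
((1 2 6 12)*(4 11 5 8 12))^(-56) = (12)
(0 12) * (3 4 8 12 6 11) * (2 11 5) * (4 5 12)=(0 6 12)(2 11 3 5)(4 8)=[6, 1, 11, 5, 8, 2, 12, 7, 4, 9, 10, 3, 0]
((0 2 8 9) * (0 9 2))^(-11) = (9)(2 8)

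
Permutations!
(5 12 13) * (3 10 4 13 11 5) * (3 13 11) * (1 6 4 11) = [0, 6, 2, 10, 1, 12, 4, 7, 8, 9, 11, 5, 3, 13] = (13)(1 6 4)(3 10 11 5 12)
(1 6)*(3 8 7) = [0, 6, 2, 8, 4, 5, 1, 3, 7] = (1 6)(3 8 7)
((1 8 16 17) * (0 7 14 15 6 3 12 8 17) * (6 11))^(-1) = ((0 7 14 15 11 6 3 12 8 16)(1 17))^(-1) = (0 16 8 12 3 6 11 15 14 7)(1 17)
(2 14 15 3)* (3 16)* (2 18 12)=[0, 1, 14, 18, 4, 5, 6, 7, 8, 9, 10, 11, 2, 13, 15, 16, 3, 17, 12]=(2 14 15 16 3 18 12)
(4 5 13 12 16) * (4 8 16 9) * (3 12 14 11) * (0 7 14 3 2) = (0 7 14 11 2)(3 12 9 4 5 13)(8 16) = [7, 1, 0, 12, 5, 13, 6, 14, 16, 4, 10, 2, 9, 3, 11, 15, 8]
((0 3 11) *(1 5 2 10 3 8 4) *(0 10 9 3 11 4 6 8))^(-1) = (1 4 3 9 2 5)(6 8)(10 11)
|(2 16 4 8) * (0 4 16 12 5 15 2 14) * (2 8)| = 8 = |(16)(0 4 2 12 5 15 8 14)|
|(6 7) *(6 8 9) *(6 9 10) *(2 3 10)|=6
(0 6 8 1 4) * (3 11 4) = [6, 3, 2, 11, 0, 5, 8, 7, 1, 9, 10, 4] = (0 6 8 1 3 11 4)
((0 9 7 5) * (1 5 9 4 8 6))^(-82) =((0 4 8 6 1 5)(7 9))^(-82) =(9)(0 8 1)(4 6 5)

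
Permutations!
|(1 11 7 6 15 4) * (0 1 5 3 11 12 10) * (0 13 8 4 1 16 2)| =|(0 16 2)(1 12 10 13 8 4 5 3 11 7 6 15)| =12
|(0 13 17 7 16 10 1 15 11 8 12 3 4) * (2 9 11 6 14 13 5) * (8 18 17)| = 19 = |(0 5 2 9 11 18 17 7 16 10 1 15 6 14 13 8 12 3 4)|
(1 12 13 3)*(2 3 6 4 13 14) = (1 12 14 2 3)(4 13 6) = [0, 12, 3, 1, 13, 5, 4, 7, 8, 9, 10, 11, 14, 6, 2]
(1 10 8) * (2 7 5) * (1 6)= [0, 10, 7, 3, 4, 2, 1, 5, 6, 9, 8]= (1 10 8 6)(2 7 5)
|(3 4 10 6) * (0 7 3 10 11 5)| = |(0 7 3 4 11 5)(6 10)| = 6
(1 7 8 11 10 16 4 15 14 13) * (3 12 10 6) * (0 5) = [5, 7, 2, 12, 15, 0, 3, 8, 11, 9, 16, 6, 10, 1, 13, 14, 4] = (0 5)(1 7 8 11 6 3 12 10 16 4 15 14 13)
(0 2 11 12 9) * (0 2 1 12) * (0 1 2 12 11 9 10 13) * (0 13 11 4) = [2, 4, 9, 3, 0, 5, 6, 7, 8, 12, 11, 1, 10, 13] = (13)(0 2 9 12 10 11 1 4)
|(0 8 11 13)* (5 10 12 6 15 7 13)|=|(0 8 11 5 10 12 6 15 7 13)|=10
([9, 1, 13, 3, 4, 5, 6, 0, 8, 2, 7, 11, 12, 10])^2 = [2, 1, 10, 3, 4, 5, 6, 9, 8, 13, 0, 11, 12, 7]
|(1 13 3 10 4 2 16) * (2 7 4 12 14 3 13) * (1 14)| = 14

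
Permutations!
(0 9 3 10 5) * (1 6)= (0 9 3 10 5)(1 6)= [9, 6, 2, 10, 4, 0, 1, 7, 8, 3, 5]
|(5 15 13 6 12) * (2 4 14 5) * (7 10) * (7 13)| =|(2 4 14 5 15 7 10 13 6 12)| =10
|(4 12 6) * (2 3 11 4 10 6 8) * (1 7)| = |(1 7)(2 3 11 4 12 8)(6 10)| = 6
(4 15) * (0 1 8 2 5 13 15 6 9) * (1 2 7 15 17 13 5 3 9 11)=(0 2 3 9)(1 8 7 15 4 6 11)(13 17)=[2, 8, 3, 9, 6, 5, 11, 15, 7, 0, 10, 1, 12, 17, 14, 4, 16, 13]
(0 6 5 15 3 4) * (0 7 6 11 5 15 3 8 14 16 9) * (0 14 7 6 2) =(0 11 5 3 4 6 15 8 7 2)(9 14 16) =[11, 1, 0, 4, 6, 3, 15, 2, 7, 14, 10, 5, 12, 13, 16, 8, 9]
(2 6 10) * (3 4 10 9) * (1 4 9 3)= [0, 4, 6, 9, 10, 5, 3, 7, 8, 1, 2]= (1 4 10 2 6 3 9)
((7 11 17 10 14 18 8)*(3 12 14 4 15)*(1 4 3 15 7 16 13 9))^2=((1 4 7 11 17 10 3 12 14 18 8 16 13 9))^2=(1 7 17 3 14 8 13)(4 11 10 12 18 16 9)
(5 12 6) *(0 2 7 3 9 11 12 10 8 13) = (0 2 7 3 9 11 12 6 5 10 8 13) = [2, 1, 7, 9, 4, 10, 5, 3, 13, 11, 8, 12, 6, 0]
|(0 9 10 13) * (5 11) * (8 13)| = 10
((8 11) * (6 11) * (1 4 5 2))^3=((1 4 5 2)(6 11 8))^3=(11)(1 2 5 4)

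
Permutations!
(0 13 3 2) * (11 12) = (0 13 3 2)(11 12) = [13, 1, 0, 2, 4, 5, 6, 7, 8, 9, 10, 12, 11, 3]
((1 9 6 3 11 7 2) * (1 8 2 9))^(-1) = ((2 8)(3 11 7 9 6))^(-1) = (2 8)(3 6 9 7 11)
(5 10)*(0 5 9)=[5, 1, 2, 3, 4, 10, 6, 7, 8, 0, 9]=(0 5 10 9)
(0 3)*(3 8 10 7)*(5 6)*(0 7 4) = (0 8 10 4)(3 7)(5 6) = [8, 1, 2, 7, 0, 6, 5, 3, 10, 9, 4]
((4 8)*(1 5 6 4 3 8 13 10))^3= (1 4)(3 8)(5 13)(6 10)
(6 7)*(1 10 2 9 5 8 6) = (1 10 2 9 5 8 6 7) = [0, 10, 9, 3, 4, 8, 7, 1, 6, 5, 2]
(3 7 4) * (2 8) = (2 8)(3 7 4) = [0, 1, 8, 7, 3, 5, 6, 4, 2]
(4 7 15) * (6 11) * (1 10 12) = [0, 10, 2, 3, 7, 5, 11, 15, 8, 9, 12, 6, 1, 13, 14, 4] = (1 10 12)(4 7 15)(6 11)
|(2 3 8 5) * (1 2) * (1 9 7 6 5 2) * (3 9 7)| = 12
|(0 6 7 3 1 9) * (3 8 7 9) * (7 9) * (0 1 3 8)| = |(0 6 7)(1 8 9)| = 3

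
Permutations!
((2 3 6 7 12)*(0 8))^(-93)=(0 8)(2 6 12 3 7)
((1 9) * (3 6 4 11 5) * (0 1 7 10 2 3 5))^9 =(0 11 4 6 3 2 10 7 9 1)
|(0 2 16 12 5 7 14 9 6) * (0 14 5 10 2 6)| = 4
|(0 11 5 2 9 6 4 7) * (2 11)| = 6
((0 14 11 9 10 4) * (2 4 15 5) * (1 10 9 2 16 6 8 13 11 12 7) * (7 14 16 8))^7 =(0 5 16 8 6 13 7 11 1 2 10 4 15)(12 14)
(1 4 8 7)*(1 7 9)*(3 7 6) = (1 4 8 9)(3 7 6) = [0, 4, 2, 7, 8, 5, 3, 6, 9, 1]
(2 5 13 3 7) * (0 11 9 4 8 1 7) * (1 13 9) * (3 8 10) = [11, 7, 5, 0, 10, 9, 6, 2, 13, 4, 3, 1, 12, 8] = (0 11 1 7 2 5 9 4 10 3)(8 13)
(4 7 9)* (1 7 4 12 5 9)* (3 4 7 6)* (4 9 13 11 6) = (1 4 7)(3 9 12 5 13 11 6) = [0, 4, 2, 9, 7, 13, 3, 1, 8, 12, 10, 6, 5, 11]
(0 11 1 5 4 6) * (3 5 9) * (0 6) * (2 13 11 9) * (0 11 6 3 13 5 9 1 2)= (0 1)(2 5 4 11)(3 9 13 6)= [1, 0, 5, 9, 11, 4, 3, 7, 8, 13, 10, 2, 12, 6]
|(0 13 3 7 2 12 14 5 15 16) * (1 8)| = |(0 13 3 7 2 12 14 5 15 16)(1 8)| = 10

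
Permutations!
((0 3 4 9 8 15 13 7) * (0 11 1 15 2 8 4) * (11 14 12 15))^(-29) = (0 3)(1 11)(2 8)(4 9)(7 14 12 15 13)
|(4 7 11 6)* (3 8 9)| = |(3 8 9)(4 7 11 6)| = 12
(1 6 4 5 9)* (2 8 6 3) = (1 3 2 8 6 4 5 9) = [0, 3, 8, 2, 5, 9, 4, 7, 6, 1]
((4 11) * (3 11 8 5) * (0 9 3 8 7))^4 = ((0 9 3 11 4 7)(5 8))^4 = (0 4 3)(7 11 9)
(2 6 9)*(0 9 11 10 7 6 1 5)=(0 9 2 1 5)(6 11 10 7)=[9, 5, 1, 3, 4, 0, 11, 6, 8, 2, 7, 10]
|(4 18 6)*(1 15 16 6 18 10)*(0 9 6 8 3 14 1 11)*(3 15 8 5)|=42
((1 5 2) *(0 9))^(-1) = (0 9)(1 2 5)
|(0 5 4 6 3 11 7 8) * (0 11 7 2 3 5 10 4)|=5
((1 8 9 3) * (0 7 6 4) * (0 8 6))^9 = ((0 7)(1 6 4 8 9 3))^9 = (0 7)(1 8)(3 4)(6 9)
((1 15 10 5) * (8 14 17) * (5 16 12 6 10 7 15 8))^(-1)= (1 5 17 14 8)(6 12 16 10)(7 15)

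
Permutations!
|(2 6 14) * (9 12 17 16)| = 12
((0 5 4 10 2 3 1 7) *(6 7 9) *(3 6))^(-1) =((0 5 4 10 2 6 7)(1 9 3))^(-1) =(0 7 6 2 10 4 5)(1 3 9)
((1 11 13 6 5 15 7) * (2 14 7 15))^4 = (15)(1 5)(2 11)(6 7)(13 14)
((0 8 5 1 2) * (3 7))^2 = ((0 8 5 1 2)(3 7))^2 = (0 5 2 8 1)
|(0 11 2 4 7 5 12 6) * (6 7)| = 15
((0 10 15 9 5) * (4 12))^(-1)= ((0 10 15 9 5)(4 12))^(-1)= (0 5 9 15 10)(4 12)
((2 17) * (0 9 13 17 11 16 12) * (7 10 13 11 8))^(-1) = ((0 9 11 16 12)(2 8 7 10 13 17))^(-1) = (0 12 16 11 9)(2 17 13 10 7 8)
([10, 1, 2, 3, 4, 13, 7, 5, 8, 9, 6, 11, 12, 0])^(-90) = (13)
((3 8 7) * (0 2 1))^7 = (0 2 1)(3 8 7)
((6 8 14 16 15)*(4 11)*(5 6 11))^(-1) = ((4 5 6 8 14 16 15 11))^(-1) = (4 11 15 16 14 8 6 5)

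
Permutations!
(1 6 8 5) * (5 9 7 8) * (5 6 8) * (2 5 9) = (1 8 2 5)(7 9) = [0, 8, 5, 3, 4, 1, 6, 9, 2, 7]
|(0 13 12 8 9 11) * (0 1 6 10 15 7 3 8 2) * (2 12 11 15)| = |(0 13 11 1 6 10 2)(3 8 9 15 7)| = 35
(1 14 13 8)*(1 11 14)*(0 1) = (0 1)(8 11 14 13) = [1, 0, 2, 3, 4, 5, 6, 7, 11, 9, 10, 14, 12, 8, 13]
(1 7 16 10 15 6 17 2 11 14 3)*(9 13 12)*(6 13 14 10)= (1 7 16 6 17 2 11 10 15 13 12 9 14 3)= [0, 7, 11, 1, 4, 5, 17, 16, 8, 14, 15, 10, 9, 12, 3, 13, 6, 2]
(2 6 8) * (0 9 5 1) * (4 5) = (0 9 4 5 1)(2 6 8) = [9, 0, 6, 3, 5, 1, 8, 7, 2, 4]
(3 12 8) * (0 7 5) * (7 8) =(0 8 3 12 7 5) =[8, 1, 2, 12, 4, 0, 6, 5, 3, 9, 10, 11, 7]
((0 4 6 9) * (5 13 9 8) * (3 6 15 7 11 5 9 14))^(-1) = (0 9 8 6 3 14 13 5 11 7 15 4)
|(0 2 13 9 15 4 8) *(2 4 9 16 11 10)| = 30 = |(0 4 8)(2 13 16 11 10)(9 15)|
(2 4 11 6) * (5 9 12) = (2 4 11 6)(5 9 12) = [0, 1, 4, 3, 11, 9, 2, 7, 8, 12, 10, 6, 5]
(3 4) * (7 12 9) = (3 4)(7 12 9) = [0, 1, 2, 4, 3, 5, 6, 12, 8, 7, 10, 11, 9]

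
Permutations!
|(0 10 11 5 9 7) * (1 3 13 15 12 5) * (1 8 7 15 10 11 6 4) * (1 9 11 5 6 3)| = |(0 5 11 8 7)(3 13 10)(4 9 15 12 6)| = 15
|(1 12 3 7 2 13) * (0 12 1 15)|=7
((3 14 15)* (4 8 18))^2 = (3 15 14)(4 18 8)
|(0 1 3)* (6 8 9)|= |(0 1 3)(6 8 9)|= 3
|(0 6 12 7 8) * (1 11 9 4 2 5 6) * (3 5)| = |(0 1 11 9 4 2 3 5 6 12 7 8)| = 12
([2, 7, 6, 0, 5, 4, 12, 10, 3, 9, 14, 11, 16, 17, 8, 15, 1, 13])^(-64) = [6, 10, 12, 2, 4, 5, 16, 14, 0, 9, 8, 11, 1, 13, 3, 15, 7, 17]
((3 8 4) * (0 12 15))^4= (0 12 15)(3 8 4)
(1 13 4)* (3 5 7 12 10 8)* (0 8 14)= (0 8 3 5 7 12 10 14)(1 13 4)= [8, 13, 2, 5, 1, 7, 6, 12, 3, 9, 14, 11, 10, 4, 0]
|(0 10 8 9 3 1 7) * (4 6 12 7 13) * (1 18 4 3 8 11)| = 22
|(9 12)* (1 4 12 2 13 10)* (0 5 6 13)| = 10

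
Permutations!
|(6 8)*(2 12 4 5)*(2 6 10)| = 7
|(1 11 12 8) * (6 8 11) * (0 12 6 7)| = |(0 12 11 6 8 1 7)| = 7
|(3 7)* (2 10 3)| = |(2 10 3 7)| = 4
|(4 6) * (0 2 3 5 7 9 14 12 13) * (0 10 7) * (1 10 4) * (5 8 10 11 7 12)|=15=|(0 2 3 8 10 12 13 4 6 1 11 7 9 14 5)|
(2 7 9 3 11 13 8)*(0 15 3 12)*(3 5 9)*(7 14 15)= (0 7 3 11 13 8 2 14 15 5 9 12)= [7, 1, 14, 11, 4, 9, 6, 3, 2, 12, 10, 13, 0, 8, 15, 5]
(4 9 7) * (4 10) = (4 9 7 10) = [0, 1, 2, 3, 9, 5, 6, 10, 8, 7, 4]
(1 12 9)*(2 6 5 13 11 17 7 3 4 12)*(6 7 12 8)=(1 2 7 3 4 8 6 5 13 11 17 12 9)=[0, 2, 7, 4, 8, 13, 5, 3, 6, 1, 10, 17, 9, 11, 14, 15, 16, 12]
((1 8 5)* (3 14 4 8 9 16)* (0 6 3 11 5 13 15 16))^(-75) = (0 14 13 11 9 3 8 16 1 6 4 15 5) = ((0 6 3 14 4 8 13 15 16 11 5 1 9))^(-75)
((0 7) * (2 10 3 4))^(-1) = (0 7)(2 4 3 10)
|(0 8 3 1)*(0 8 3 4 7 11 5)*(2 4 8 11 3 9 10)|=10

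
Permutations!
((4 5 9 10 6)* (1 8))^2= ((1 8)(4 5 9 10 6))^2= (4 9 6 5 10)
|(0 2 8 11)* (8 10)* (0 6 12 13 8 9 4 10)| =|(0 2)(4 10 9)(6 12 13 8 11)| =30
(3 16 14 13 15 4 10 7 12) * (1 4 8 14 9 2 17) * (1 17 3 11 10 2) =(17)(1 4 2 3 16 9)(7 12 11 10)(8 14 13 15) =[0, 4, 3, 16, 2, 5, 6, 12, 14, 1, 7, 10, 11, 15, 13, 8, 9, 17]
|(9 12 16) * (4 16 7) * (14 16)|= |(4 14 16 9 12 7)|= 6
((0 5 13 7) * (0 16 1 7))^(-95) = (0 5 13)(1 7 16)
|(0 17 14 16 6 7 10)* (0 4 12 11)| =|(0 17 14 16 6 7 10 4 12 11)| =10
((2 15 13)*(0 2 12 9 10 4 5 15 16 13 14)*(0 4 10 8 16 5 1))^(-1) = (0 1 4 14 15 5 2)(8 9 12 13 16)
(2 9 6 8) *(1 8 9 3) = (1 8 2 3)(6 9) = [0, 8, 3, 1, 4, 5, 9, 7, 2, 6]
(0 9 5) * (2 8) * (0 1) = [9, 0, 8, 3, 4, 1, 6, 7, 2, 5] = (0 9 5 1)(2 8)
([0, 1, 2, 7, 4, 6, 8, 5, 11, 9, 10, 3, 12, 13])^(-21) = [0, 1, 2, 6, 4, 11, 3, 8, 7, 9, 10, 5, 12, 13]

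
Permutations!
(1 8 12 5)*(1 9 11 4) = (1 8 12 5 9 11 4) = [0, 8, 2, 3, 1, 9, 6, 7, 12, 11, 10, 4, 5]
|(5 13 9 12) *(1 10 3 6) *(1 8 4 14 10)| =|(3 6 8 4 14 10)(5 13 9 12)| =12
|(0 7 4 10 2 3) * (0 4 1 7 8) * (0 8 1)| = 12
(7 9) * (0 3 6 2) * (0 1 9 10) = [3, 9, 1, 6, 4, 5, 2, 10, 8, 7, 0] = (0 3 6 2 1 9 7 10)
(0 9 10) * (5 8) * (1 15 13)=[9, 15, 2, 3, 4, 8, 6, 7, 5, 10, 0, 11, 12, 1, 14, 13]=(0 9 10)(1 15 13)(5 8)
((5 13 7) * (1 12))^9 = ((1 12)(5 13 7))^9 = (13)(1 12)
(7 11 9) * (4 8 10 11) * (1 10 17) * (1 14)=(1 10 11 9 7 4 8 17 14)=[0, 10, 2, 3, 8, 5, 6, 4, 17, 7, 11, 9, 12, 13, 1, 15, 16, 14]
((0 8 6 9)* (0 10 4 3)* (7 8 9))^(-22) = ((0 9 10 4 3)(6 7 8))^(-22) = (0 4 9 3 10)(6 8 7)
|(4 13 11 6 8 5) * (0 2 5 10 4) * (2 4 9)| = 10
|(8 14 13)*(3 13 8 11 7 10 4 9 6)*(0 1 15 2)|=|(0 1 15 2)(3 13 11 7 10 4 9 6)(8 14)|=8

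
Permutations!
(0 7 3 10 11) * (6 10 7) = (0 6 10 11)(3 7) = [6, 1, 2, 7, 4, 5, 10, 3, 8, 9, 11, 0]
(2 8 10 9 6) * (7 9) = (2 8 10 7 9 6) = [0, 1, 8, 3, 4, 5, 2, 9, 10, 6, 7]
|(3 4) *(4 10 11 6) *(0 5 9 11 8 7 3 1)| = 28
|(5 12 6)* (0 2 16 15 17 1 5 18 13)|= 11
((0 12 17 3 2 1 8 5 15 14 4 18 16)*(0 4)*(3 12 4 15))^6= ((0 4 18 16 15 14)(1 8 5 3 2)(12 17))^6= (18)(1 8 5 3 2)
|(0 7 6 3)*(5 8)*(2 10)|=|(0 7 6 3)(2 10)(5 8)|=4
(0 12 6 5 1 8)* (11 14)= (0 12 6 5 1 8)(11 14)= [12, 8, 2, 3, 4, 1, 5, 7, 0, 9, 10, 14, 6, 13, 11]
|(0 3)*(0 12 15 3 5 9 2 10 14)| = 6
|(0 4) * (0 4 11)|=|(0 11)|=2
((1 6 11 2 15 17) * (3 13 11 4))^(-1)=(1 17 15 2 11 13 3 4 6)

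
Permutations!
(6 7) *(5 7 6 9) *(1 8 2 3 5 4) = (1 8 2 3 5 7 9 4) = [0, 8, 3, 5, 1, 7, 6, 9, 2, 4]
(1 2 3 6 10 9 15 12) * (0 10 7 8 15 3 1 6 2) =(0 10 9 3 2 1)(6 7 8 15 12) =[10, 0, 1, 2, 4, 5, 7, 8, 15, 3, 9, 11, 6, 13, 14, 12]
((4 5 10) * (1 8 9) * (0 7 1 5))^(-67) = (0 5 1 4 9 7 10 8)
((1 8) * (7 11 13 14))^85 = (1 8)(7 11 13 14)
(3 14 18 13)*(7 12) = [0, 1, 2, 14, 4, 5, 6, 12, 8, 9, 10, 11, 7, 3, 18, 15, 16, 17, 13] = (3 14 18 13)(7 12)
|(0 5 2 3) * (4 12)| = 4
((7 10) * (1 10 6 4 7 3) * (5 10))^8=(10)(4 6 7)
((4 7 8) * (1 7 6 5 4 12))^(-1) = ((1 7 8 12)(4 6 5))^(-1) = (1 12 8 7)(4 5 6)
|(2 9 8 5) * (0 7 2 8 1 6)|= |(0 7 2 9 1 6)(5 8)|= 6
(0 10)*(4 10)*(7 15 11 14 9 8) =(0 4 10)(7 15 11 14 9 8) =[4, 1, 2, 3, 10, 5, 6, 15, 7, 8, 0, 14, 12, 13, 9, 11]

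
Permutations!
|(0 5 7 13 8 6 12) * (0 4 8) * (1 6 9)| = 12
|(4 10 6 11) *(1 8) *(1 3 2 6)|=8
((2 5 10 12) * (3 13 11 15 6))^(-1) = ((2 5 10 12)(3 13 11 15 6))^(-1) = (2 12 10 5)(3 6 15 11 13)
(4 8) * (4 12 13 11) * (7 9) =[0, 1, 2, 3, 8, 5, 6, 9, 12, 7, 10, 4, 13, 11] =(4 8 12 13 11)(7 9)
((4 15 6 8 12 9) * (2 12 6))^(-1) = (2 15 4 9 12)(6 8)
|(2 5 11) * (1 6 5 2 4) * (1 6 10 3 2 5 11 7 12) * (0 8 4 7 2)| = 10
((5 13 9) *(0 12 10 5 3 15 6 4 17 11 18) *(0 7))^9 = ((0 12 10 5 13 9 3 15 6 4 17 11 18 7))^9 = (0 4 13 7 6 5 18 15 10 11 3 12 17 9)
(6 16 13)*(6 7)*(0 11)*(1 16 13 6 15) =(0 11)(1 16 6 13 7 15) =[11, 16, 2, 3, 4, 5, 13, 15, 8, 9, 10, 0, 12, 7, 14, 1, 6]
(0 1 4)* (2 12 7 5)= [1, 4, 12, 3, 0, 2, 6, 5, 8, 9, 10, 11, 7]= (0 1 4)(2 12 7 5)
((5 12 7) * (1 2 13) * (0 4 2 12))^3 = (0 13 7 4 1 5 2 12)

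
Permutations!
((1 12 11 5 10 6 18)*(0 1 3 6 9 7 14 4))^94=(0 5 14 12 9)(1 10 4 11 7)(3 6 18)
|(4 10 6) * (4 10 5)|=2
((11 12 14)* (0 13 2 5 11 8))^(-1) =(0 8 14 12 11 5 2 13)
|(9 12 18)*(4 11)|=|(4 11)(9 12 18)|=6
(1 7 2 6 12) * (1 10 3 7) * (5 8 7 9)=[0, 1, 6, 9, 4, 8, 12, 2, 7, 5, 3, 11, 10]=(2 6 12 10 3 9 5 8 7)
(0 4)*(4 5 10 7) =[5, 1, 2, 3, 0, 10, 6, 4, 8, 9, 7] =(0 5 10 7 4)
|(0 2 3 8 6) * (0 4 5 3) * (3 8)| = 4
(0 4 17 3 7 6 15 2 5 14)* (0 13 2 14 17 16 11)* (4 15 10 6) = (0 15 14 13 2 5 17 3 7 4 16 11)(6 10) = [15, 1, 5, 7, 16, 17, 10, 4, 8, 9, 6, 0, 12, 2, 13, 14, 11, 3]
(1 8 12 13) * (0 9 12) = (0 9 12 13 1 8) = [9, 8, 2, 3, 4, 5, 6, 7, 0, 12, 10, 11, 13, 1]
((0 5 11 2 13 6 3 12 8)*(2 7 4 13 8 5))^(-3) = ((0 2 8)(3 12 5 11 7 4 13 6))^(-3) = (3 4 5 6 7 12 13 11)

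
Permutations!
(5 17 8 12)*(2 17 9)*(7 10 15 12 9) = (2 17 8 9)(5 7 10 15 12) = [0, 1, 17, 3, 4, 7, 6, 10, 9, 2, 15, 11, 5, 13, 14, 12, 16, 8]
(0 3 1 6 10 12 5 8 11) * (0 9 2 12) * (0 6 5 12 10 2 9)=(12)(0 3 1 5 8 11)(2 10 6)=[3, 5, 10, 1, 4, 8, 2, 7, 11, 9, 6, 0, 12]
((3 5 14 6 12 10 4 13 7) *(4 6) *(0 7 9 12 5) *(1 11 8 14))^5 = ((0 7 3)(1 11 8 14 4 13 9 12 10 6 5))^5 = (0 3 7)(1 13 5 4 6 14 10 8 12 11 9)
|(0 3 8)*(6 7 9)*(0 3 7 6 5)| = 4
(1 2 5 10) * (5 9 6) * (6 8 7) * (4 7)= (1 2 9 8 4 7 6 5 10)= [0, 2, 9, 3, 7, 10, 5, 6, 4, 8, 1]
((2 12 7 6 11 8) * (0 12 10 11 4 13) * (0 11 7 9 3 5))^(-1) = ((0 12 9 3 5)(2 10 7 6 4 13 11 8))^(-1) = (0 5 3 9 12)(2 8 11 13 4 6 7 10)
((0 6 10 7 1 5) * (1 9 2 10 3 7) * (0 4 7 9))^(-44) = ((0 6 3 9 2 10 1 5 4 7))^(-44) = (0 1 3 4 2)(5 9 7 10 6)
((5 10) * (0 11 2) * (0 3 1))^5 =((0 11 2 3 1)(5 10))^5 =(11)(5 10)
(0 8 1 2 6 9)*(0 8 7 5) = (0 7 5)(1 2 6 9 8) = [7, 2, 6, 3, 4, 0, 9, 5, 1, 8]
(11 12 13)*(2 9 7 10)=(2 9 7 10)(11 12 13)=[0, 1, 9, 3, 4, 5, 6, 10, 8, 7, 2, 12, 13, 11]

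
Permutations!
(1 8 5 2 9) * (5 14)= [0, 8, 9, 3, 4, 2, 6, 7, 14, 1, 10, 11, 12, 13, 5]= (1 8 14 5 2 9)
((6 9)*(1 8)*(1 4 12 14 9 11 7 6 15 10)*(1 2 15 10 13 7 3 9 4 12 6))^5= (1 6 2 8 11 15 12 3 13 14 9 7 4 10)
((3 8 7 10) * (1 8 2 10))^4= (1 8 7)(2 10 3)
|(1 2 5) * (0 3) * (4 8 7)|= 6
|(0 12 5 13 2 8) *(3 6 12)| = 8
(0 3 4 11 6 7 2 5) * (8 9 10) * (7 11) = (0 3 4 7 2 5)(6 11)(8 9 10) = [3, 1, 5, 4, 7, 0, 11, 2, 9, 10, 8, 6]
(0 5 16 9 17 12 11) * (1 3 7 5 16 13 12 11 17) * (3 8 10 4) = [16, 8, 2, 7, 3, 13, 6, 5, 10, 1, 4, 0, 17, 12, 14, 15, 9, 11] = (0 16 9 1 8 10 4 3 7 5 13 12 17 11)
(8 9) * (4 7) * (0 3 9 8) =(0 3 9)(4 7) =[3, 1, 2, 9, 7, 5, 6, 4, 8, 0]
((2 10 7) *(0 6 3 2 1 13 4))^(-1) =(0 4 13 1 7 10 2 3 6)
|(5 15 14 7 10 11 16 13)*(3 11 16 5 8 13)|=8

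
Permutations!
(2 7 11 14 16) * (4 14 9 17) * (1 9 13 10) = (1 9 17 4 14 16 2 7 11 13 10) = [0, 9, 7, 3, 14, 5, 6, 11, 8, 17, 1, 13, 12, 10, 16, 15, 2, 4]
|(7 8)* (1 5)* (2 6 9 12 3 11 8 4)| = |(1 5)(2 6 9 12 3 11 8 7 4)| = 18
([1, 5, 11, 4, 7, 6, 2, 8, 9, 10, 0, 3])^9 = [8, 9, 1, 6, 2, 10, 0, 11, 3, 4, 7, 5]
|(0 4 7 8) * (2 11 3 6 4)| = |(0 2 11 3 6 4 7 8)| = 8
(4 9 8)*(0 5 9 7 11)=(0 5 9 8 4 7 11)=[5, 1, 2, 3, 7, 9, 6, 11, 4, 8, 10, 0]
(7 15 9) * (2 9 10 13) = (2 9 7 15 10 13) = [0, 1, 9, 3, 4, 5, 6, 15, 8, 7, 13, 11, 12, 2, 14, 10]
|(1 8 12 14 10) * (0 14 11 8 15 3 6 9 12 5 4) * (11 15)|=40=|(0 14 10 1 11 8 5 4)(3 6 9 12 15)|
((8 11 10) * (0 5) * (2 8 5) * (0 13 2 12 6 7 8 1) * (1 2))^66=(0 10 6 13 8)(1 11 12 5 7)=((0 12 6 7 8 11 10 5 13 1))^66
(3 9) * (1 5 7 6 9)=(1 5 7 6 9 3)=[0, 5, 2, 1, 4, 7, 9, 6, 8, 3]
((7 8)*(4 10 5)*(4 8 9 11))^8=(4 10 5 8 7 9 11)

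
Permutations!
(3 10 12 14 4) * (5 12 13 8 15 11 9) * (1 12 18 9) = (1 12 14 4 3 10 13 8 15 11)(5 18 9) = [0, 12, 2, 10, 3, 18, 6, 7, 15, 5, 13, 1, 14, 8, 4, 11, 16, 17, 9]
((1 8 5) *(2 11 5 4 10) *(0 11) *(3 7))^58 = (0 5 8 10)(1 4 2 11)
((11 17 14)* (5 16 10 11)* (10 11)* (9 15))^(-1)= (5 14 17 11 16)(9 15)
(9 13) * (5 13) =(5 13 9) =[0, 1, 2, 3, 4, 13, 6, 7, 8, 5, 10, 11, 12, 9]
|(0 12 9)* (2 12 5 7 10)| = |(0 5 7 10 2 12 9)| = 7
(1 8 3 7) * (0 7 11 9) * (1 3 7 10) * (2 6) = (0 10 1 8 7 3 11 9)(2 6) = [10, 8, 6, 11, 4, 5, 2, 3, 7, 0, 1, 9]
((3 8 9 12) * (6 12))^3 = (3 6 8 12 9) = ((3 8 9 6 12))^3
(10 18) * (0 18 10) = (0 18) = [18, 1, 2, 3, 4, 5, 6, 7, 8, 9, 10, 11, 12, 13, 14, 15, 16, 17, 0]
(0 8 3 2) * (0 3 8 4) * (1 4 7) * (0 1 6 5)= (8)(0 7 6 5)(1 4)(2 3)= [7, 4, 3, 2, 1, 0, 5, 6, 8]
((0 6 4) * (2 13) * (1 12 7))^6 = (13)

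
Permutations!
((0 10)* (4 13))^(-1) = (0 10)(4 13)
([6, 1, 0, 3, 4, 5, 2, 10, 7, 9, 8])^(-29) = [6, 1, 0, 3, 4, 5, 2, 10, 7, 9, 8]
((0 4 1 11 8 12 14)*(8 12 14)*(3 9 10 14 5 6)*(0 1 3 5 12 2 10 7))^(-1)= (0 7 9 3 4)(1 14 10 2 11)(5 6)(8 12)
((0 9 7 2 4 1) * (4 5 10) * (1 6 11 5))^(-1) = ((0 9 7 2 1)(4 6 11 5 10))^(-1) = (0 1 2 7 9)(4 10 5 11 6)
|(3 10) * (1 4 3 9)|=|(1 4 3 10 9)|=5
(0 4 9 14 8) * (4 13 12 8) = [13, 1, 2, 3, 9, 5, 6, 7, 0, 14, 10, 11, 8, 12, 4] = (0 13 12 8)(4 9 14)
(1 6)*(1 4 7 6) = (4 7 6) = [0, 1, 2, 3, 7, 5, 4, 6]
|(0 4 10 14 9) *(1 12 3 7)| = |(0 4 10 14 9)(1 12 3 7)| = 20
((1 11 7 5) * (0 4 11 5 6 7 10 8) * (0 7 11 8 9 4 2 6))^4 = ((0 2 6 11 10 9 4 8 7)(1 5))^4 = (0 10 7 11 8 6 4 2 9)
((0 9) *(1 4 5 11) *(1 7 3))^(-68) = (1 7 5)(3 11 4)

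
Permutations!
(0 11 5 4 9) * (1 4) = (0 11 5 1 4 9) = [11, 4, 2, 3, 9, 1, 6, 7, 8, 0, 10, 5]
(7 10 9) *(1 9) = [0, 9, 2, 3, 4, 5, 6, 10, 8, 7, 1] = (1 9 7 10)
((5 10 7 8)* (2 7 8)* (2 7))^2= (5 8 10)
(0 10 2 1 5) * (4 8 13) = (0 10 2 1 5)(4 8 13) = [10, 5, 1, 3, 8, 0, 6, 7, 13, 9, 2, 11, 12, 4]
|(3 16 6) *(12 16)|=|(3 12 16 6)|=4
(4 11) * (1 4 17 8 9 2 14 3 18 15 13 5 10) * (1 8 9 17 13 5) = (1 4 11 13)(2 14 3 18 15 5 10 8 17 9) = [0, 4, 14, 18, 11, 10, 6, 7, 17, 2, 8, 13, 12, 1, 3, 5, 16, 9, 15]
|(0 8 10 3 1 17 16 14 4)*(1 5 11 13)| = 12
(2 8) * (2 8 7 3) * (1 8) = [0, 8, 7, 2, 4, 5, 6, 3, 1] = (1 8)(2 7 3)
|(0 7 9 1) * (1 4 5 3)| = 7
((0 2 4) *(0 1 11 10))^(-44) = ((0 2 4 1 11 10))^(-44) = (0 11 4)(1 2 10)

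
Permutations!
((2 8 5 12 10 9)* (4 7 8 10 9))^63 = ((2 10 4 7 8 5 12 9))^63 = (2 9 12 5 8 7 4 10)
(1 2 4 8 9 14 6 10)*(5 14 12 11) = (1 2 4 8 9 12 11 5 14 6 10) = [0, 2, 4, 3, 8, 14, 10, 7, 9, 12, 1, 5, 11, 13, 6]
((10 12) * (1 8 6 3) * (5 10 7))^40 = ((1 8 6 3)(5 10 12 7))^40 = (12)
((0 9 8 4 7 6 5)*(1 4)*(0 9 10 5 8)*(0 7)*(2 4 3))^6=((0 10 5 9 7 6 8 1 3 2 4))^6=(0 8 10 1 5 3 9 2 7 4 6)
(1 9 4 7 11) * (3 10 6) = (1 9 4 7 11)(3 10 6) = [0, 9, 2, 10, 7, 5, 3, 11, 8, 4, 6, 1]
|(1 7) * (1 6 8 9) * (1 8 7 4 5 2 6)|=6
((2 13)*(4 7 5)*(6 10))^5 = (2 13)(4 5 7)(6 10)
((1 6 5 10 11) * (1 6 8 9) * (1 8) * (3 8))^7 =((3 8 9)(5 10 11 6))^7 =(3 8 9)(5 6 11 10)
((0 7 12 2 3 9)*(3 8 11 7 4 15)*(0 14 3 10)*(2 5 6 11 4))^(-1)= (0 10 15 4 8 2)(3 14 9)(5 12 7 11 6)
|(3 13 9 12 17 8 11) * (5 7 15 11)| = |(3 13 9 12 17 8 5 7 15 11)| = 10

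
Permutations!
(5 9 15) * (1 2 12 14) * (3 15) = (1 2 12 14)(3 15 5 9) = [0, 2, 12, 15, 4, 9, 6, 7, 8, 3, 10, 11, 14, 13, 1, 5]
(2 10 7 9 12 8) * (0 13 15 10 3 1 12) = (0 13 15 10 7 9)(1 12 8 2 3) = [13, 12, 3, 1, 4, 5, 6, 9, 2, 0, 7, 11, 8, 15, 14, 10]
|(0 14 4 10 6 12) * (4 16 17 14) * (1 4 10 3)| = |(0 10 6 12)(1 4 3)(14 16 17)| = 12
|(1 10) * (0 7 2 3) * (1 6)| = 12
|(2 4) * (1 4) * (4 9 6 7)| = |(1 9 6 7 4 2)| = 6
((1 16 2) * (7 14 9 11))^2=(1 2 16)(7 9)(11 14)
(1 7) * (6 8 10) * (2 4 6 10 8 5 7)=(10)(1 2 4 6 5 7)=[0, 2, 4, 3, 6, 7, 5, 1, 8, 9, 10]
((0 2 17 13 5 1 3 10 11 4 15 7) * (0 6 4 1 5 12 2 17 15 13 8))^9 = (17)(1 3 10 11)(2 7 4 12 15 6 13)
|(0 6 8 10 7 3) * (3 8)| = |(0 6 3)(7 8 10)| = 3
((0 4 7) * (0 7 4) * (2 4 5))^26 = (7)(2 5 4)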